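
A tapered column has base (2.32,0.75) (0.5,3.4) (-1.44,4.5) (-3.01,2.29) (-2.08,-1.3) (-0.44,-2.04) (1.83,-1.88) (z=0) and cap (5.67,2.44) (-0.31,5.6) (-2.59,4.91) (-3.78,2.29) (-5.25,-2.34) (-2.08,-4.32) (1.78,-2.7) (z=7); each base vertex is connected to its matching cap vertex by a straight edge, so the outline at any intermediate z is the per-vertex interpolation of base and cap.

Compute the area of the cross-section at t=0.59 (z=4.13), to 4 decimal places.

Area at t=0.59: 45.4292

Cross-section at t=0.59: each vertex is (1-t)·p0[i] + t·p1[i].
  v1: (1-0.59)·(2.32,0.75) + 0.59·(5.67,2.44) = (4.2965,1.7471)
  v2: (1-0.59)·(0.5,3.4) + 0.59·(-0.31,5.6) = (0.0221,4.6980)
  v3: (1-0.59)·(-1.44,4.5) + 0.59·(-2.59,4.91) = (-2.1185,4.7419)
  v4: (1-0.59)·(-3.01,2.29) + 0.59·(-3.78,2.29) = (-3.4643,2.2900)
  v5: (1-0.59)·(-2.08,-1.3) + 0.59·(-5.25,-2.34) = (-3.9503,-1.9136)
  v6: (1-0.59)·(-0.44,-2.04) + 0.59·(-2.08,-4.32) = (-1.4076,-3.3852)
  v7: (1-0.59)·(1.83,-1.88) + 0.59·(1.78,-2.7) = (1.8005,-2.3638)
Shoelace sum Σ(x_i·y_{i+1} − x_{i+1}·y_i):
  i=1: 4.2965·4.6980 − 0.0221·1.7471 = +20.1463 (running +20.1463)
  i=2: 0.0221·4.7419 − -2.1185·4.6980 = +10.0575 (running +30.2039)
  i=3: -2.1185·2.2900 − -3.4643·4.7419 = +11.5760 (running +41.7799)
  i=4: -3.4643·-1.9136 − -3.9503·2.2900 = +15.6755 (running +57.4553)
  i=5: -3.9503·-3.3852 − -1.4076·-1.9136 = +10.6790 (running +68.1343)
  i=6: -1.4076·-2.3638 − 1.8005·-3.3852 = +9.4223 (running +77.5566)
  i=7: 1.8005·1.7471 − 4.2965·-2.3638 = +13.3017 (running +90.8584)
Area = |Σ|/2 = |90.8584|/2 = 45.4292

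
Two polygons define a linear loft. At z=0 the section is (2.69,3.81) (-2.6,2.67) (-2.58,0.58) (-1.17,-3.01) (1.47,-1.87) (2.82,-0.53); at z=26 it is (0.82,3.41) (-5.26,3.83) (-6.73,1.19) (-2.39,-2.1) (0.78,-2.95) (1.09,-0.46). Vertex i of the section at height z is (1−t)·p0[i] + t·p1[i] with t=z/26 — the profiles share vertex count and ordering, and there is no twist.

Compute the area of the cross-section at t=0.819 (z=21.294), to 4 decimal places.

Area at t=0.819: 35.0485

Cross-section at t=0.819: each vertex is (1-t)·p0[i] + t·p1[i].
  v1: (1-0.819)·(2.69,3.81) + 0.819·(0.82,3.41) = (1.1585,3.4824)
  v2: (1-0.819)·(-2.6,2.67) + 0.819·(-5.26,3.83) = (-4.7785,3.6200)
  v3: (1-0.819)·(-2.58,0.58) + 0.819·(-6.73,1.19) = (-5.9789,1.0796)
  v4: (1-0.819)·(-1.17,-3.01) + 0.819·(-2.39,-2.1) = (-2.1692,-2.2647)
  v5: (1-0.819)·(1.47,-1.87) + 0.819·(0.78,-2.95) = (0.9049,-2.7545)
  v6: (1-0.819)·(2.82,-0.53) + 0.819·(1.09,-0.46) = (1.4031,-0.4727)
Shoelace sum Σ(x_i·y_{i+1} − x_{i+1}·y_i):
  i=1: 1.1585·3.6200 − -4.7785·3.4824 = +20.8345 (running +20.8345)
  i=2: -4.7785·1.0796 − -5.9789·3.6200 = +16.4848 (running +37.3193)
  i=3: -5.9789·-2.2647 − -2.1692·1.0796 = +15.8822 (running +53.2015)
  i=4: -2.1692·-2.7545 − 0.9049·-2.2647 = +8.0244 (running +61.2259)
  i=5: 0.9049·-0.4727 − 1.4031·-2.7545 = +3.4372 (running +64.6631)
  i=6: 1.4031·3.4824 − 1.1585·-0.4727 = +5.4338 (running +70.0969)
Area = |Σ|/2 = |70.0969|/2 = 35.0485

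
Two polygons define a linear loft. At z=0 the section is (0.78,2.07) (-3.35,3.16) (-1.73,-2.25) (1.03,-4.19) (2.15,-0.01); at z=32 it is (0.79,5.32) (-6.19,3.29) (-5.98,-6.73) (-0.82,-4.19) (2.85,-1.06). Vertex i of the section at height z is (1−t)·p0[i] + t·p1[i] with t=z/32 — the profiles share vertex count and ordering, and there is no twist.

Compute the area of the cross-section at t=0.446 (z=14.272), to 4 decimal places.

Cross-section at t=0.446: each vertex is (1-t)·p0[i] + t·p1[i].
  v1: (1-0.446)·(0.78,2.07) + 0.446·(0.79,5.32) = (0.7845,3.5195)
  v2: (1-0.446)·(-3.35,3.16) + 0.446·(-6.19,3.29) = (-4.6166,3.2180)
  v3: (1-0.446)·(-1.73,-2.25) + 0.446·(-5.98,-6.73) = (-3.6255,-4.2481)
  v4: (1-0.446)·(1.03,-4.19) + 0.446·(-0.82,-4.19) = (0.2049,-4.1900)
  v5: (1-0.446)·(2.15,-0.01) + 0.446·(2.85,-1.06) = (2.4622,-0.4783)
Shoelace sum Σ(x_i·y_{i+1} − x_{i+1}·y_i):
  i=1: 0.7845·3.2180 − -4.6166·3.5195 = +18.7726 (running +18.7726)
  i=2: -4.6166·-4.2481 − -3.6255·3.2180 = +31.2786 (running +50.0513)
  i=3: -3.6255·-4.1900 − 0.2049·-4.2481 = +16.0613 (running +66.1126)
  i=4: 0.2049·-0.4783 − 2.4622·-4.1900 = +10.2186 (running +76.3312)
  i=5: 2.4622·3.5195 − 0.7845·-0.4783 = +9.0409 (running +85.3721)
Area = |Σ|/2 = |85.3721|/2 = 42.6860

Area at t=0.446: 42.6860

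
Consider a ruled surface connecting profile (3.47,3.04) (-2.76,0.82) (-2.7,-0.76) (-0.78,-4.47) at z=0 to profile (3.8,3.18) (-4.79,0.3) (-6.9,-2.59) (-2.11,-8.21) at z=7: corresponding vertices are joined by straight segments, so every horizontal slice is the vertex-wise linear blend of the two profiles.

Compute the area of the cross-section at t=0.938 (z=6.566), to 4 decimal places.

Cross-section at t=0.938: each vertex is (1-t)·p0[i] + t·p1[i].
  v1: (1-0.938)·(3.47,3.04) + 0.938·(3.8,3.18) = (3.7795,3.1713)
  v2: (1-0.938)·(-2.76,0.82) + 0.938·(-4.79,0.3) = (-4.6641,0.3322)
  v3: (1-0.938)·(-2.7,-0.76) + 0.938·(-6.9,-2.59) = (-6.6396,-2.4765)
  v4: (1-0.938)·(-0.78,-4.47) + 0.938·(-2.11,-8.21) = (-2.0275,-7.9781)
Shoelace sum Σ(x_i·y_{i+1} − x_{i+1}·y_i):
  i=1: 3.7795·0.3322 − -4.6641·3.1713 = +16.0472 (running +16.0472)
  i=2: -4.6641·-2.4765 − -6.6396·0.3322 = +13.7569 (running +29.8041)
  i=3: -6.6396·-7.9781 − -2.0275·-2.4765 = +47.9502 (running +77.7543)
  i=4: -2.0275·3.1713 − 3.7795·-7.9781 = +23.7236 (running +101.4780)
Area = |Σ|/2 = |101.4780|/2 = 50.7390

Area at t=0.938: 50.7390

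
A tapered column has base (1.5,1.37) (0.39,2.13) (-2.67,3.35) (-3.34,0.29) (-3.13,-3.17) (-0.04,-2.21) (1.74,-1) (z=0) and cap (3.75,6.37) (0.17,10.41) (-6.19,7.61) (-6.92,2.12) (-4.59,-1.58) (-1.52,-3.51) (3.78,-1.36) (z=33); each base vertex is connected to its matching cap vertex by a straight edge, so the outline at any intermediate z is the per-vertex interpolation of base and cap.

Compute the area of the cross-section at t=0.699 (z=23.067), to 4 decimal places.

Cross-section at t=0.699: each vertex is (1-t)·p0[i] + t·p1[i].
  v1: (1-0.699)·(1.5,1.37) + 0.699·(3.75,6.37) = (3.0728,4.8650)
  v2: (1-0.699)·(0.39,2.13) + 0.699·(0.17,10.41) = (0.2362,7.9177)
  v3: (1-0.699)·(-2.67,3.35) + 0.699·(-6.19,7.61) = (-5.1305,6.3277)
  v4: (1-0.699)·(-3.34,0.29) + 0.699·(-6.92,2.12) = (-5.8424,1.5692)
  v5: (1-0.699)·(-3.13,-3.17) + 0.699·(-4.59,-1.58) = (-4.1505,-2.0586)
  v6: (1-0.699)·(-0.04,-2.21) + 0.699·(-1.52,-3.51) = (-1.0745,-3.1187)
  v7: (1-0.699)·(1.74,-1) + 0.699·(3.78,-1.36) = (3.1660,-1.2516)
Shoelace sum Σ(x_i·y_{i+1} − x_{i+1}·y_i):
  i=1: 3.0728·7.9177 − 0.2362·4.8650 = +23.1800 (running +23.1800)
  i=2: 0.2362·6.3277 − -5.1305·7.9177 = +42.1164 (running +65.2964)
  i=3: -5.1305·1.5692 − -5.8424·6.3277 = +28.9187 (running +94.2151)
  i=4: -5.8424·-2.0586 − -4.1505·1.5692 = +18.5401 (running +112.7552)
  i=5: -4.1505·-3.1187 − -1.0745·-2.0586 = +10.7323 (running +123.4875)
  i=6: -1.0745·-1.2516 − 3.1660·-3.1187 = +11.2186 (running +134.7061)
  i=7: 3.1660·4.8650 − 3.0728·-1.2516 = +19.2484 (running +153.9544)
Area = |Σ|/2 = |153.9544|/2 = 76.9772

Area at t=0.699: 76.9772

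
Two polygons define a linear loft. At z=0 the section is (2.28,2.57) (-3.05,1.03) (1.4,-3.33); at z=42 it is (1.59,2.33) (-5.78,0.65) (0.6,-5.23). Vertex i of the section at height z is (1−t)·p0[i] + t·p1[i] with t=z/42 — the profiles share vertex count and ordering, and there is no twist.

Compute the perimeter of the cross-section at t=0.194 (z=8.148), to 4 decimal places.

Cross-section at t=0.194: each vertex is (1-t)·p0[i] + t·p1[i].
  v1: (1-0.194)·(2.28,2.57) + 0.194·(1.59,2.33) = (2.1461,2.5234)
  v2: (1-0.194)·(-3.05,1.03) + 0.194·(-5.78,0.65) = (-3.5796,0.9563)
  v3: (1-0.194)·(1.4,-3.33) + 0.194·(0.6,-5.23) = (1.2448,-3.6986)
Perimeter = Σ |v_{i+1} − v_i|:
  edge 1→2: √(-5.7258² + -1.5672²) = 5.9364 (running 5.9364)
  edge 2→3: √(4.8244² + -4.6549²) = 6.7039 (running 12.6403)
  edge 3→1: √(0.9013² + 6.2220²) = 6.2870 (running 18.9273)
Perimeter = 18.9273

Perimeter at t=0.194: 18.9273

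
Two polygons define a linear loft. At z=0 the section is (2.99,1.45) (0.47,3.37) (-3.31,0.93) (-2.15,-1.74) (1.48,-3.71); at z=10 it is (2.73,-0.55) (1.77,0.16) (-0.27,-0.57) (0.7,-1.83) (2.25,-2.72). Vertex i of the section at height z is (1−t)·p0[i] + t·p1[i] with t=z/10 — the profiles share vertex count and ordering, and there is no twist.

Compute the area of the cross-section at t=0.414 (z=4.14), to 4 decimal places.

Area at t=0.414: 15.3649

Cross-section at t=0.414: each vertex is (1-t)·p0[i] + t·p1[i].
  v1: (1-0.414)·(2.99,1.45) + 0.414·(2.73,-0.55) = (2.8824,0.6220)
  v2: (1-0.414)·(0.47,3.37) + 0.414·(1.77,0.16) = (1.0082,2.0411)
  v3: (1-0.414)·(-3.31,0.93) + 0.414·(-0.27,-0.57) = (-2.0514,0.3090)
  v4: (1-0.414)·(-2.15,-1.74) + 0.414·(0.7,-1.83) = (-0.9701,-1.7773)
  v5: (1-0.414)·(1.48,-3.71) + 0.414·(2.25,-2.72) = (1.7988,-3.3001)
Shoelace sum Σ(x_i·y_{i+1} − x_{i+1}·y_i):
  i=1: 2.8824·2.0411 − 1.0082·0.6220 = +5.2560 (running +5.2560)
  i=2: 1.0082·0.3090 − -2.0514·2.0411 = +4.4986 (running +9.7546)
  i=3: -2.0514·-1.7773 − -0.9701·0.3090 = +3.9457 (running +13.7003)
  i=4: -0.9701·-3.3001 − 1.7988·-1.7773 = +6.3984 (running +20.0987)
  i=5: 1.7988·0.6220 − 2.8824·-3.3001 = +10.6310 (running +30.7297)
Area = |Σ|/2 = |30.7297|/2 = 15.3649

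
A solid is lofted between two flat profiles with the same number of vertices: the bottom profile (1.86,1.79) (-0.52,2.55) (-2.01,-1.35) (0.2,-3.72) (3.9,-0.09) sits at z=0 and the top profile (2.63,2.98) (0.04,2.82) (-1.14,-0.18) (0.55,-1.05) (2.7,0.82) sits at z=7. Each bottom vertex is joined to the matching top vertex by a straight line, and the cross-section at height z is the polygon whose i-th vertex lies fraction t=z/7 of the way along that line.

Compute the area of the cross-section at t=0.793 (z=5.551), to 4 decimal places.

Cross-section at t=0.793: each vertex is (1-t)·p0[i] + t·p1[i].
  v1: (1-0.793)·(1.86,1.79) + 0.793·(2.63,2.98) = (2.4706,2.7337)
  v2: (1-0.793)·(-0.52,2.55) + 0.793·(0.04,2.82) = (-0.0759,2.7641)
  v3: (1-0.793)·(-2.01,-1.35) + 0.793·(-1.14,-0.18) = (-1.3201,-0.4222)
  v4: (1-0.793)·(0.2,-3.72) + 0.793·(0.55,-1.05) = (0.4776,-1.6027)
  v5: (1-0.793)·(3.9,-0.09) + 0.793·(2.7,0.82) = (2.9484,0.6316)
Shoelace sum Σ(x_i·y_{i+1} − x_{i+1}·y_i):
  i=1: 2.4706·2.7641 − -0.0759·2.7337 = +7.0366 (running +7.0366)
  i=2: -0.0759·-0.4222 − -1.3201·2.7641 = +3.6809 (running +10.7175)
  i=3: -1.3201·-1.6027 − 0.4776·-0.4222 = +2.3173 (running +13.0348)
  i=4: 0.4776·0.6316 − 2.9484·-1.6027 = +5.0270 (running +18.0618)
  i=5: 2.9484·2.7337 − 2.4706·0.6316 = +6.4994 (running +24.5613)
Area = |Σ|/2 = |24.5613|/2 = 12.2806

Area at t=0.793: 12.2806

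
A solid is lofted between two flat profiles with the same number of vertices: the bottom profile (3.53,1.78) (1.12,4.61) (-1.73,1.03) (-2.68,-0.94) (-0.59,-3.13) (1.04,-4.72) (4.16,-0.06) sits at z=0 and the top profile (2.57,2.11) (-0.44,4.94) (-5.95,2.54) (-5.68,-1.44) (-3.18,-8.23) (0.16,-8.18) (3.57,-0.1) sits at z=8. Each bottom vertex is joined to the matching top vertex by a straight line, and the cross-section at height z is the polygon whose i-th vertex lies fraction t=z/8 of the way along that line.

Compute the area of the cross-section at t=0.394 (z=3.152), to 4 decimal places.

Cross-section at t=0.394: each vertex is (1-t)·p0[i] + t·p1[i].
  v1: (1-0.394)·(3.53,1.78) + 0.394·(2.57,2.11) = (3.1518,1.9100)
  v2: (1-0.394)·(1.12,4.61) + 0.394·(-0.44,4.94) = (0.5054,4.7400)
  v3: (1-0.394)·(-1.73,1.03) + 0.394·(-5.95,2.54) = (-3.3927,1.6249)
  v4: (1-0.394)·(-2.68,-0.94) + 0.394·(-5.68,-1.44) = (-3.8620,-1.1370)
  v5: (1-0.394)·(-0.59,-3.13) + 0.394·(-3.18,-8.23) = (-1.6105,-5.1394)
  v6: (1-0.394)·(1.04,-4.72) + 0.394·(0.16,-8.18) = (0.6933,-6.0832)
  v7: (1-0.394)·(4.16,-0.06) + 0.394·(3.57,-0.1) = (3.9275,-0.0758)
Shoelace sum Σ(x_i·y_{i+1} − x_{i+1}·y_i):
  i=1: 3.1518·4.7400 − 0.5054·1.9100 = +13.9742 (running +13.9742)
  i=2: 0.5054·1.6249 − -3.3927·4.7400 = +16.9026 (running +30.8767)
  i=3: -3.3927·-1.1370 − -3.8620·1.6249 = +10.1330 (running +41.0097)
  i=4: -3.8620·-5.1394 − -1.6105·-1.1370 = +18.0173 (running +59.0270)
  i=5: -1.6105·-6.0832 − 0.6933·-5.1394 = +13.3599 (running +72.3868)
  i=6: 0.6933·-0.0758 − 3.9275·-6.0832 = +23.8396 (running +96.2265)
  i=7: 3.9275·1.9100 − 3.1518·-0.0758 = +7.7405 (running +103.9669)
Area = |Σ|/2 = |103.9669|/2 = 51.9835

Area at t=0.394: 51.9835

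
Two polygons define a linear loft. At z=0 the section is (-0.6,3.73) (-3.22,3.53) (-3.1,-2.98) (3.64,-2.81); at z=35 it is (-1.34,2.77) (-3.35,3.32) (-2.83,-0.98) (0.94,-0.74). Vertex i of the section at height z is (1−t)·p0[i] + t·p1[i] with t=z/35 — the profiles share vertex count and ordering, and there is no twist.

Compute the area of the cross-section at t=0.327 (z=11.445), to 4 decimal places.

Cross-section at t=0.327: each vertex is (1-t)·p0[i] + t·p1[i].
  v1: (1-0.327)·(-0.6,3.73) + 0.327·(-1.34,2.77) = (-0.8420,3.4161)
  v2: (1-0.327)·(-3.22,3.53) + 0.327·(-3.35,3.32) = (-3.2625,3.4613)
  v3: (1-0.327)·(-3.1,-2.98) + 0.327·(-2.83,-0.98) = (-3.0117,-2.3260)
  v4: (1-0.327)·(3.64,-2.81) + 0.327·(0.94,-0.74) = (2.7571,-2.1331)
Shoelace sum Σ(x_i·y_{i+1} − x_{i+1}·y_i):
  i=1: -0.8420·3.4613 − -3.2625·3.4161 = +8.2306 (running +8.2306)
  i=2: -3.2625·-2.3260 − -3.0117·3.4613 = +18.0131 (running +26.2437)
  i=3: -3.0117·-2.1331 − 2.7571·-2.3260 = +12.8373 (running +39.0811)
  i=4: 2.7571·3.4161 − -0.8420·-2.1331 = +7.6224 (running +46.7035)
Area = |Σ|/2 = |46.7035|/2 = 23.3518

Area at t=0.327: 23.3518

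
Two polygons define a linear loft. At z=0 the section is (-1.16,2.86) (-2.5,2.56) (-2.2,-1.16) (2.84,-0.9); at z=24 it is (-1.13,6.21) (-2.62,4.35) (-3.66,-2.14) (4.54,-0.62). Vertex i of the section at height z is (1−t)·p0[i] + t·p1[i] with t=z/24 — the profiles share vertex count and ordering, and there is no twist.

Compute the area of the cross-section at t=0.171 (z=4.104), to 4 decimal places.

Area at t=0.171: 15.8583

Cross-section at t=0.171: each vertex is (1-t)·p0[i] + t·p1[i].
  v1: (1-0.171)·(-1.16,2.86) + 0.171·(-1.13,6.21) = (-1.1549,3.4328)
  v2: (1-0.171)·(-2.5,2.56) + 0.171·(-2.62,4.35) = (-2.5205,2.8661)
  v3: (1-0.171)·(-2.2,-1.16) + 0.171·(-3.66,-2.14) = (-2.4497,-1.3276)
  v4: (1-0.171)·(2.84,-0.9) + 0.171·(4.54,-0.62) = (3.1307,-0.8521)
Shoelace sum Σ(x_i·y_{i+1} − x_{i+1}·y_i):
  i=1: -1.1549·2.8661 − -2.5205·3.4328 = +5.3426 (running +5.3426)
  i=2: -2.5205·-1.3276 − -2.4497·2.8661 = +10.3671 (running +15.7097)
  i=3: -2.4497·-0.8521 − 3.1307·-1.3276 = +6.2437 (running +21.9534)
  i=4: 3.1307·3.4328 − -1.1549·-0.8521 = +9.7631 (running +31.7165)
Area = |Σ|/2 = |31.7165|/2 = 15.8583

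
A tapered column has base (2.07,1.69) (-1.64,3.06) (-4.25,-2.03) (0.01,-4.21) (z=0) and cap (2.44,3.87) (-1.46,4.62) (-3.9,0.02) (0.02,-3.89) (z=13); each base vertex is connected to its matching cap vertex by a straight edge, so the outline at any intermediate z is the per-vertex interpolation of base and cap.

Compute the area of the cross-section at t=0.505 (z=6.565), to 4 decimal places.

Area at t=0.505: 27.9525

Cross-section at t=0.505: each vertex is (1-t)·p0[i] + t·p1[i].
  v1: (1-0.505)·(2.07,1.69) + 0.505·(2.44,3.87) = (2.2569,2.7909)
  v2: (1-0.505)·(-1.64,3.06) + 0.505·(-1.46,4.62) = (-1.5491,3.8478)
  v3: (1-0.505)·(-4.25,-2.03) + 0.505·(-3.9,0.02) = (-4.0732,-0.9947)
  v4: (1-0.505)·(0.01,-4.21) + 0.505·(0.02,-3.89) = (0.0151,-4.0484)
Shoelace sum Σ(x_i·y_{i+1} − x_{i+1}·y_i):
  i=1: 2.2569·3.8478 − -1.5491·2.7909 = +13.0073 (running +13.0073)
  i=2: -1.5491·-0.9947 − -4.0732·3.8478 = +17.2140 (running +30.2213)
  i=3: -4.0732·-4.0484 − 0.0151·-0.9947 = +16.5051 (running +46.7264)
  i=4: 0.0151·2.7909 − 2.2569·-4.0484 = +9.1786 (running +55.9051)
Area = |Σ|/2 = |55.9051|/2 = 27.9525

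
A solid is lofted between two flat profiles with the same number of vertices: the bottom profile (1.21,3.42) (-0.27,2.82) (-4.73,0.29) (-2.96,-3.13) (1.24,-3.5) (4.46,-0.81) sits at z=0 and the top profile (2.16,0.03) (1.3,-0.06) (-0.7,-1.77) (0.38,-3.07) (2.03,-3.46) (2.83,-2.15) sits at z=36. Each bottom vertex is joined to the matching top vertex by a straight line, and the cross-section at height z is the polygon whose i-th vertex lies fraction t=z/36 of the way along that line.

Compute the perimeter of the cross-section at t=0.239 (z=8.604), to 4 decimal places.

Perimeter at t=0.239: 20.9890

Cross-section at t=0.239: each vertex is (1-t)·p0[i] + t·p1[i].
  v1: (1-0.239)·(1.21,3.42) + 0.239·(2.16,0.03) = (1.4371,2.6098)
  v2: (1-0.239)·(-0.27,2.82) + 0.239·(1.3,-0.06) = (0.1052,2.1317)
  v3: (1-0.239)·(-4.73,0.29) + 0.239·(-0.7,-1.77) = (-3.7668,-0.2023)
  v4: (1-0.239)·(-2.96,-3.13) + 0.239·(0.38,-3.07) = (-2.1617,-3.1157)
  v5: (1-0.239)·(1.24,-3.5) + 0.239·(2.03,-3.46) = (1.4288,-3.4904)
  v6: (1-0.239)·(4.46,-0.81) + 0.239·(2.83,-2.15) = (4.0704,-1.1303)
Perimeter = Σ |v_{i+1} − v_i|:
  edge 1→2: √(-1.3318² + -0.4781²) = 1.4150 (running 1.4150)
  edge 2→3: √(-3.8721² + -2.3340²) = 4.5211 (running 5.9362)
  edge 3→4: √(1.6051² + -2.9133²) = 3.3262 (running 9.2624)
  edge 4→5: √(3.5905² + -0.3748²) = 3.6101 (running 12.8724)
  edge 5→6: √(2.6416² + 2.3602²) = 3.5424 (running 16.4148)
  edge 6→1: √(-2.6334² + 3.7400²) = 4.5741 (running 20.9890)
Perimeter = 20.9890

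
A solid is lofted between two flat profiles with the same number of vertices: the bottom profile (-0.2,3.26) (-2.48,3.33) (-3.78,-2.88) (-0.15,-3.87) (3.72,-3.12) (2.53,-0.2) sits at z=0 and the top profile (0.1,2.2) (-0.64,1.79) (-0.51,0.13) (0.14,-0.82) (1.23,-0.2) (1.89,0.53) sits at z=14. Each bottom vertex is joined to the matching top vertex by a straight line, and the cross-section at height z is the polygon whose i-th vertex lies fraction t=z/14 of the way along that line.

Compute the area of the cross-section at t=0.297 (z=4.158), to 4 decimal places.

Cross-section at t=0.297: each vertex is (1-t)·p0[i] + t·p1[i].
  v1: (1-0.297)·(-0.2,3.26) + 0.297·(0.1,2.2) = (-0.1109,2.9452)
  v2: (1-0.297)·(-2.48,3.33) + 0.297·(-0.64,1.79) = (-1.9335,2.8726)
  v3: (1-0.297)·(-3.78,-2.88) + 0.297·(-0.51,0.13) = (-2.8088,-1.9860)
  v4: (1-0.297)·(-0.15,-3.87) + 0.297·(0.14,-0.82) = (-0.0639,-2.9642)
  v5: (1-0.297)·(3.72,-3.12) + 0.297·(1.23,-0.2) = (2.9805,-2.2528)
  v6: (1-0.297)·(2.53,-0.2) + 0.297·(1.89,0.53) = (2.3399,0.0168)
Shoelace sum Σ(x_i·y_{i+1} − x_{i+1}·y_i):
  i=1: -0.1109·2.8726 − -1.9335·2.9452 = +5.3760 (running +5.3760)
  i=2: -1.9335·-1.9860 − -2.8088·2.8726 = +11.9087 (running +17.2847)
  i=3: -2.8088·-2.9642 − -0.0639·-1.9860 = +8.1989 (running +25.4835)
  i=4: -0.0639·-2.2528 − 2.9805·-2.9642 = +8.9784 (running +34.4620)
  i=5: 2.9805·0.0168 − 2.3399·-2.2528 = +5.3214 (running +39.7834)
  i=6: 2.3399·2.9452 − -0.1109·0.0168 = +6.8933 (running +46.6767)
Area = |Σ|/2 = |46.6767|/2 = 23.3384

Area at t=0.297: 23.3384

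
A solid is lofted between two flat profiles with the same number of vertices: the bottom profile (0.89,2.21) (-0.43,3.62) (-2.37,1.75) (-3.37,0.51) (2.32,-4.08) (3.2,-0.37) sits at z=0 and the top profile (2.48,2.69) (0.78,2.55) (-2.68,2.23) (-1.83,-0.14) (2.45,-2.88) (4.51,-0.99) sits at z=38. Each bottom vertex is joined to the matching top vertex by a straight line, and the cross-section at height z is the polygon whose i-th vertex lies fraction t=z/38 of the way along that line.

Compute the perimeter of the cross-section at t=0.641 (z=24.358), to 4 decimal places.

Perimeter at t=0.641: 19.4476

Cross-section at t=0.641: each vertex is (1-t)·p0[i] + t·p1[i].
  v1: (1-0.641)·(0.89,2.21) + 0.641·(2.48,2.69) = (1.9092,2.5177)
  v2: (1-0.641)·(-0.43,3.62) + 0.641·(0.78,2.55) = (0.3456,2.9341)
  v3: (1-0.641)·(-2.37,1.75) + 0.641·(-2.68,2.23) = (-2.5687,2.0577)
  v4: (1-0.641)·(-3.37,0.51) + 0.641·(-1.83,-0.14) = (-2.3829,0.0933)
  v5: (1-0.641)·(2.32,-4.08) + 0.641·(2.45,-2.88) = (2.4033,-3.3108)
  v6: (1-0.641)·(3.2,-0.37) + 0.641·(4.51,-0.99) = (4.0397,-0.7674)
Perimeter = Σ |v_{i+1} − v_i|:
  edge 1→2: √(-1.5636² + 0.4164²) = 1.6181 (running 1.6181)
  edge 2→3: √(-2.9143² + -0.8764²) = 3.0433 (running 4.6613)
  edge 3→4: √(0.1859² + -1.9643²) = 1.9731 (running 6.6345)
  edge 4→5: √(4.7862² + -3.4042²) = 5.8733 (running 12.5078)
  edge 5→6: √(1.6364² + 2.5434²) = 3.0243 (running 15.5321)
  edge 6→1: √(-2.1305² + 3.2851²) = 3.9155 (running 19.4476)
Perimeter = 19.4476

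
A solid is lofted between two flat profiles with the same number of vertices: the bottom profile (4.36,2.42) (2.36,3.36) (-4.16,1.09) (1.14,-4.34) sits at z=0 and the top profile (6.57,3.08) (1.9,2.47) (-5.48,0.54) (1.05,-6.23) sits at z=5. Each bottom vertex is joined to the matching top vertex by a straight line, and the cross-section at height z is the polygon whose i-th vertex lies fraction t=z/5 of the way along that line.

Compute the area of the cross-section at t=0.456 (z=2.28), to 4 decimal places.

Cross-section at t=0.456: each vertex is (1-t)·p0[i] + t·p1[i].
  v1: (1-0.456)·(4.36,2.42) + 0.456·(6.57,3.08) = (5.3678,2.7210)
  v2: (1-0.456)·(2.36,3.36) + 0.456·(1.9,2.47) = (2.1502,2.9542)
  v3: (1-0.456)·(-4.16,1.09) + 0.456·(-5.48,0.54) = (-4.7619,0.8392)
  v4: (1-0.456)·(1.14,-4.34) + 0.456·(1.05,-6.23) = (1.0990,-5.2018)
Shoelace sum Σ(x_i·y_{i+1} − x_{i+1}·y_i):
  i=1: 5.3678·2.9542 − 2.1502·2.7210 = +10.0065 (running +10.0065)
  i=2: 2.1502·0.8392 − -4.7619·2.9542 = +15.8720 (running +25.8785)
  i=3: -4.7619·-5.2018 − 1.0990·0.8392 = +23.8485 (running +49.7270)
  i=4: 1.0990·2.7210 − 5.3678·-5.2018 = +30.9125 (running +80.6394)
Area = |Σ|/2 = |80.6394|/2 = 40.3197

Area at t=0.456: 40.3197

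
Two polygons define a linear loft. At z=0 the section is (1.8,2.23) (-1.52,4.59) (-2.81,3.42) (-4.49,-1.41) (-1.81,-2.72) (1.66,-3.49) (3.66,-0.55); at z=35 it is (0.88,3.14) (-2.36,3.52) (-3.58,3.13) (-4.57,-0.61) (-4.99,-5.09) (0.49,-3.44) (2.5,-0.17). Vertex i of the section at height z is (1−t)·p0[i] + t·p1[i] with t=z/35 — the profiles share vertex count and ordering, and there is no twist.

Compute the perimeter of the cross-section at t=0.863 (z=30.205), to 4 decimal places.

Cross-section at t=0.863: each vertex is (1-t)·p0[i] + t·p1[i].
  v1: (1-0.863)·(1.8,2.23) + 0.863·(0.88,3.14) = (1.0060,3.0153)
  v2: (1-0.863)·(-1.52,4.59) + 0.863·(-2.36,3.52) = (-2.2449,3.6666)
  v3: (1-0.863)·(-2.81,3.42) + 0.863·(-3.58,3.13) = (-3.4745,3.1697)
  v4: (1-0.863)·(-4.49,-1.41) + 0.863·(-4.57,-0.61) = (-4.5590,-0.7196)
  v5: (1-0.863)·(-1.81,-2.72) + 0.863·(-4.99,-5.09) = (-4.5543,-4.7653)
  v6: (1-0.863)·(1.66,-3.49) + 0.863·(0.49,-3.44) = (0.6503,-3.4468)
  v7: (1-0.863)·(3.66,-0.55) + 0.863·(2.5,-0.17) = (2.6589,-0.2221)
Perimeter = Σ |v_{i+1} − v_i|:
  edge 1→2: √(-3.2510² + 0.6513²) = 3.3156 (running 3.3156)
  edge 2→3: √(-1.2296² + -0.4969²) = 1.3262 (running 4.6417)
  edge 3→4: √(-1.0845² + -3.8893²) = 4.0377 (running 8.6794)
  edge 4→5: √(0.0047² + -4.0457²) = 4.0457 (running 12.7252)
  edge 5→6: √(5.2046² + 1.3185²) = 5.3690 (running 18.0942)
  edge 6→7: √(2.0086² + 3.2248²) = 3.7992 (running 21.8934)
  edge 7→1: √(-1.6529² + 3.2374²) = 3.6349 (running 25.5283)
Perimeter = 25.5283

Perimeter at t=0.863: 25.5283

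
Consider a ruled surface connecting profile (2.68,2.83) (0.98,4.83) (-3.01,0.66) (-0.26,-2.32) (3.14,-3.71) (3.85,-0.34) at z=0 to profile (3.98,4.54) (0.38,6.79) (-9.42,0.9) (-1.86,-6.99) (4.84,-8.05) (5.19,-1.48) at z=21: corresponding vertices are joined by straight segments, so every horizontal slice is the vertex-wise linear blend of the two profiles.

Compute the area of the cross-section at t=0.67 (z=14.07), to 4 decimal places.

Cross-section at t=0.67: each vertex is (1-t)·p0[i] + t·p1[i].
  v1: (1-0.67)·(2.68,2.83) + 0.67·(3.98,4.54) = (3.5510,3.9757)
  v2: (1-0.67)·(0.98,4.83) + 0.67·(0.38,6.79) = (0.5780,6.1432)
  v3: (1-0.67)·(-3.01,0.66) + 0.67·(-9.42,0.9) = (-7.3047,0.8208)
  v4: (1-0.67)·(-0.26,-2.32) + 0.67·(-1.86,-6.99) = (-1.3320,-5.4489)
  v5: (1-0.67)·(3.14,-3.71) + 0.67·(4.84,-8.05) = (4.2790,-6.6178)
  v6: (1-0.67)·(3.85,-0.34) + 0.67·(5.19,-1.48) = (4.7478,-1.1038)
Shoelace sum Σ(x_i·y_{i+1} − x_{i+1}·y_i):
  i=1: 3.5510·6.1432 − 0.5780·3.9757 = +19.5165 (running +19.5165)
  i=2: 0.5780·0.8208 − -7.3047·6.1432 = +45.3487 (running +64.8652)
  i=3: -7.3047·-5.4489 − -1.3320·0.8208 = +40.8959 (running +105.7611)
  i=4: -1.3320·-6.6178 − 4.2790·-5.4489 = +32.1308 (running +137.8918)
  i=5: 4.2790·-1.1038 − 4.7478·-6.6178 = +26.6968 (running +164.5887)
  i=6: 4.7478·3.9757 − 3.5510·-1.1038 = +22.7954 (running +187.3841)
Area = |Σ|/2 = |187.3841|/2 = 93.6920

Area at t=0.67: 93.6920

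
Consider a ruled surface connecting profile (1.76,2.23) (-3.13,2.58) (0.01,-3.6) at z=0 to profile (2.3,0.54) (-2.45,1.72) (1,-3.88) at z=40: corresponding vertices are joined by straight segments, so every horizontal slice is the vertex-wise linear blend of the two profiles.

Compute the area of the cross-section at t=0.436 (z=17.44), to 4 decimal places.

Cross-section at t=0.436: each vertex is (1-t)·p0[i] + t·p1[i].
  v1: (1-0.436)·(1.76,2.23) + 0.436·(2.3,0.54) = (1.9954,1.4932)
  v2: (1-0.436)·(-3.13,2.58) + 0.436·(-2.45,1.72) = (-2.8335,2.2050)
  v3: (1-0.436)·(0.01,-3.6) + 0.436·(1,-3.88) = (0.4416,-3.7221)
Shoelace sum Σ(x_i·y_{i+1} − x_{i+1}·y_i):
  i=1: 1.9954·2.2050 − -2.8335·1.4932 = +8.6309 (running +8.6309)
  i=2: -2.8335·-3.7221 − 0.4416·2.2050 = +9.5728 (running +18.2037)
  i=3: 0.4416·1.4932 − 1.9954·-3.7221 = +8.0866 (running +26.2903)
Area = |Σ|/2 = |26.2903|/2 = 13.1452

Area at t=0.436: 13.1452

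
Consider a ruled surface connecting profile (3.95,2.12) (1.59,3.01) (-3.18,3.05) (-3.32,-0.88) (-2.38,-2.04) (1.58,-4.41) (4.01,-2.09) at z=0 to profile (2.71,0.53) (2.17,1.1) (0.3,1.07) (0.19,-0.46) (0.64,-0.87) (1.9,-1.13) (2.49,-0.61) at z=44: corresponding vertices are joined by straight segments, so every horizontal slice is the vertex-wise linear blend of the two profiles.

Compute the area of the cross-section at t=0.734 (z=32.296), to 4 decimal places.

Area at t=0.734: 10.8882

Cross-section at t=0.734: each vertex is (1-t)·p0[i] + t·p1[i].
  v1: (1-0.734)·(3.95,2.12) + 0.734·(2.71,0.53) = (3.0398,0.9529)
  v2: (1-0.734)·(1.59,3.01) + 0.734·(2.17,1.1) = (2.0157,1.6081)
  v3: (1-0.734)·(-3.18,3.05) + 0.734·(0.3,1.07) = (-0.6257,1.5967)
  v4: (1-0.734)·(-3.32,-0.88) + 0.734·(0.19,-0.46) = (-0.7437,-0.5717)
  v5: (1-0.734)·(-2.38,-2.04) + 0.734·(0.64,-0.87) = (-0.1633,-1.1812)
  v6: (1-0.734)·(1.58,-4.41) + 0.734·(1.9,-1.13) = (1.8149,-2.0025)
  v7: (1-0.734)·(4.01,-2.09) + 0.734·(2.49,-0.61) = (2.8943,-1.0037)
Shoelace sum Σ(x_i·y_{i+1} − x_{i+1}·y_i):
  i=1: 3.0398·1.6081 − 2.0157·0.9529 = +2.9674 (running +2.9674)
  i=2: 2.0157·1.5967 − -0.6257·1.6081 = +4.2246 (running +7.1920)
  i=3: -0.6257·-0.5717 − -0.7437·1.5967 = +1.5451 (running +8.7371)
  i=4: -0.7437·-1.1812 − -0.1633·-0.5717 = +0.7851 (running +9.5221)
  i=5: -0.1633·-2.0025 − 1.8149·-1.1812 = +2.4708 (running +11.9929)
  i=6: 1.8149·-1.0037 − 2.8943·-2.0025 = +3.9743 (running +15.9672)
  i=7: 2.8943·0.9529 − 3.0398·-1.0037 = +5.8091 (running +21.7763)
Area = |Σ|/2 = |21.7763|/2 = 10.8882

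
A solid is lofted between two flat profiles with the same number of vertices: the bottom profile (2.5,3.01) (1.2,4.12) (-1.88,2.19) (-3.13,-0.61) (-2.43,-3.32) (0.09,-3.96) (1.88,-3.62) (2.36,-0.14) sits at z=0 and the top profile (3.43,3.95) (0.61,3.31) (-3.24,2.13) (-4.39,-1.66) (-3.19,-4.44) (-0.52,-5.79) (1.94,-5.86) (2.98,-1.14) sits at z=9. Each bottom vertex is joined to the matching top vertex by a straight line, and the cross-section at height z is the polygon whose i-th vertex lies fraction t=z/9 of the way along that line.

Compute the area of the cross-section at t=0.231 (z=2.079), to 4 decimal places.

Area at t=0.231: 38.0067

Cross-section at t=0.231: each vertex is (1-t)·p0[i] + t·p1[i].
  v1: (1-0.231)·(2.5,3.01) + 0.231·(3.43,3.95) = (2.7148,3.2271)
  v2: (1-0.231)·(1.2,4.12) + 0.231·(0.61,3.31) = (1.0637,3.9329)
  v3: (1-0.231)·(-1.88,2.19) + 0.231·(-3.24,2.13) = (-2.1942,2.1761)
  v4: (1-0.231)·(-3.13,-0.61) + 0.231·(-4.39,-1.66) = (-3.4211,-0.8526)
  v5: (1-0.231)·(-2.43,-3.32) + 0.231·(-3.19,-4.44) = (-2.6056,-3.5787)
  v6: (1-0.231)·(0.09,-3.96) + 0.231·(-0.52,-5.79) = (-0.0509,-4.3827)
  v7: (1-0.231)·(1.88,-3.62) + 0.231·(1.94,-5.86) = (1.8939,-4.1374)
  v8: (1-0.231)·(2.36,-0.14) + 0.231·(2.98,-1.14) = (2.5032,-0.3710)
Shoelace sum Σ(x_i·y_{i+1} − x_{i+1}·y_i):
  i=1: 2.7148·3.9329 − 1.0637·3.2271 = +7.2444 (running +7.2444)
  i=2: 1.0637·2.1761 − -2.1942·3.9329 = +10.9442 (running +18.1886)
  i=3: -2.1942·-0.8526 − -3.4211·2.1761 = +9.3153 (running +27.5039)
  i=4: -3.4211·-3.5787 − -2.6056·-0.8526 = +10.0216 (running +37.5255)
  i=5: -2.6056·-4.3827 − -0.0509·-3.5787 = +11.2373 (running +48.7628)
  i=6: -0.0509·-4.1374 − 1.8939·-4.3827 = +8.5109 (running +57.2737)
  i=7: 1.8939·-0.3710 − 2.5032·-4.1374 = +9.6543 (running +66.9280)
  i=8: 2.5032·3.2271 − 2.7148·-0.3710 = +9.0854 (running +76.0135)
Area = |Σ|/2 = |76.0135|/2 = 38.0067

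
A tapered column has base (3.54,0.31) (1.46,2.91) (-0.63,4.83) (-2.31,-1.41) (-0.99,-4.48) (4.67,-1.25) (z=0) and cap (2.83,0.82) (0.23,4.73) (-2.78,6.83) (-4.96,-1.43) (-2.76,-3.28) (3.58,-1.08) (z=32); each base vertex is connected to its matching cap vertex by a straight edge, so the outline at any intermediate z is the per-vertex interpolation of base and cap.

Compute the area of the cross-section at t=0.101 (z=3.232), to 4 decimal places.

Area at t=0.101: 35.2914

Cross-section at t=0.101: each vertex is (1-t)·p0[i] + t·p1[i].
  v1: (1-0.101)·(3.54,0.31) + 0.101·(2.83,0.82) = (3.4683,0.3615)
  v2: (1-0.101)·(1.46,2.91) + 0.101·(0.23,4.73) = (1.3358,3.0938)
  v3: (1-0.101)·(-0.63,4.83) + 0.101·(-2.78,6.83) = (-0.8472,5.0320)
  v4: (1-0.101)·(-2.31,-1.41) + 0.101·(-4.96,-1.43) = (-2.5777,-1.4120)
  v5: (1-0.101)·(-0.99,-4.48) + 0.101·(-2.76,-3.28) = (-1.1688,-4.3588)
  v6: (1-0.101)·(4.67,-1.25) + 0.101·(3.58,-1.08) = (4.5599,-1.2328)
Shoelace sum Σ(x_i·y_{i+1} − x_{i+1}·y_i):
  i=1: 3.4683·3.0938 − 1.3358·0.3615 = +10.2474 (running +10.2474)
  i=2: 1.3358·5.0320 − -0.8472·3.0938 = +9.3425 (running +19.5899)
  i=3: -0.8472·-1.4120 − -2.5777·5.0320 = +14.1669 (running +33.7568)
  i=4: -2.5777·-4.3588 − -1.1688·-1.4120 = +9.5851 (running +43.3420)
  i=5: -1.1688·-1.2328 − 4.5599·-4.3588 = +21.3166 (running +64.6586)
  i=6: 4.5599·0.3615 − 3.4683·-1.2328 = +5.9243 (running +70.5829)
Area = |Σ|/2 = |70.5829|/2 = 35.2914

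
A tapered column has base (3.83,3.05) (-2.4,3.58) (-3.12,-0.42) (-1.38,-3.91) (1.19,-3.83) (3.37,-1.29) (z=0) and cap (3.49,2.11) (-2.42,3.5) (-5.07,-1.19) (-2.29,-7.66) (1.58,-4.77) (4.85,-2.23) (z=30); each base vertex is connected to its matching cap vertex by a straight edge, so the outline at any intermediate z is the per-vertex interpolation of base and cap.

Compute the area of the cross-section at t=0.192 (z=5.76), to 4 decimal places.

Area at t=0.192: 45.1717

Cross-section at t=0.192: each vertex is (1-t)·p0[i] + t·p1[i].
  v1: (1-0.192)·(3.83,3.05) + 0.192·(3.49,2.11) = (3.7647,2.8695)
  v2: (1-0.192)·(-2.4,3.58) + 0.192·(-2.42,3.5) = (-2.4038,3.5646)
  v3: (1-0.192)·(-3.12,-0.42) + 0.192·(-5.07,-1.19) = (-3.4944,-0.5678)
  v4: (1-0.192)·(-1.38,-3.91) + 0.192·(-2.29,-7.66) = (-1.5547,-4.6300)
  v5: (1-0.192)·(1.19,-3.83) + 0.192·(1.58,-4.77) = (1.2649,-4.0105)
  v6: (1-0.192)·(3.37,-1.29) + 0.192·(4.85,-2.23) = (3.6542,-1.4705)
Shoelace sum Σ(x_i·y_{i+1} − x_{i+1}·y_i):
  i=1: 3.7647·3.5646 − -2.4038·2.8695 = +20.3177 (running +20.3177)
  i=2: -2.4038·-0.5678 − -3.4944·3.5646 = +13.8213 (running +34.1390)
  i=3: -3.4944·-4.6300 − -1.5547·-0.5678 = +15.2962 (running +49.4353)
  i=4: -1.5547·-4.0105 − 1.2649·-4.6300 = +12.0916 (running +61.5268)
  i=5: 1.2649·-1.4705 − 3.6542·-4.0105 = +12.7950 (running +74.3218)
  i=6: 3.6542·2.8695 − 3.7647·-1.4705 = +16.0216 (running +90.3434)
Area = |Σ|/2 = |90.3434|/2 = 45.1717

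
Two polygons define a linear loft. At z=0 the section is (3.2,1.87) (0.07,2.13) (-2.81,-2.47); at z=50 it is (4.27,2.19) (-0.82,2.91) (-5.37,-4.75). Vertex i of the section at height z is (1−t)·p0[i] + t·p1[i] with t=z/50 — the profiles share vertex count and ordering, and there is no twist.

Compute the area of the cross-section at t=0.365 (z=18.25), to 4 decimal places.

Area at t=0.365: 11.7385

Cross-section at t=0.365: each vertex is (1-t)·p0[i] + t·p1[i].
  v1: (1-0.365)·(3.2,1.87) + 0.365·(4.27,2.19) = (3.5905,1.9868)
  v2: (1-0.365)·(0.07,2.13) + 0.365·(-0.82,2.91) = (-0.2548,2.4147)
  v3: (1-0.365)·(-2.81,-2.47) + 0.365·(-5.37,-4.75) = (-3.7444,-3.3022)
Shoelace sum Σ(x_i·y_{i+1} − x_{i+1}·y_i):
  i=1: 3.5905·2.4147 − -0.2548·1.9868 = +9.1764 (running +9.1764)
  i=2: -0.2548·-3.3022 − -3.7444·2.4147 = +9.8832 (running +19.0596)
  i=3: -3.7444·1.9868 − 3.5905·-3.3022 = +4.4173 (running +23.4769)
Area = |Σ|/2 = |23.4769|/2 = 11.7385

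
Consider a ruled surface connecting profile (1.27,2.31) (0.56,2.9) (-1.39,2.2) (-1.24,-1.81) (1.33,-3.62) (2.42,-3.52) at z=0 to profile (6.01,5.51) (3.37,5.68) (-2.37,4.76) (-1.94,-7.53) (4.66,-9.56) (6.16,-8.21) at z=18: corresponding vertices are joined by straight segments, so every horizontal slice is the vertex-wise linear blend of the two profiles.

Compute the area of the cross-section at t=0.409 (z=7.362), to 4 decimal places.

Cross-section at t=0.409: each vertex is (1-t)·p0[i] + t·p1[i].
  v1: (1-0.409)·(1.27,2.31) + 0.409·(6.01,5.51) = (3.2087,3.6188)
  v2: (1-0.409)·(0.56,2.9) + 0.409·(3.37,5.68) = (1.7093,4.0370)
  v3: (1-0.409)·(-1.39,2.2) + 0.409·(-2.37,4.76) = (-1.7908,3.2470)
  v4: (1-0.409)·(-1.24,-1.81) + 0.409·(-1.94,-7.53) = (-1.5263,-4.1495)
  v5: (1-0.409)·(1.33,-3.62) + 0.409·(4.66,-9.56) = (2.6920,-6.0495)
  v6: (1-0.409)·(2.42,-3.52) + 0.409·(6.16,-8.21) = (3.9497,-5.4382)
Shoelace sum Σ(x_i·y_{i+1} − x_{i+1}·y_i):
  i=1: 3.2087·4.0370 − 1.7093·3.6188 = +6.7678 (running +6.7678)
  i=2: 1.7093·3.2470 − -1.7908·4.0370 = +12.7797 (running +19.5476)
  i=3: -1.7908·-4.1495 − -1.5263·3.2470 = +12.3869 (running +31.9345)
  i=4: -1.5263·-6.0495 − 2.6920·-4.1495 = +20.4036 (running +52.3381)
  i=5: 2.6920·-5.4382 − 3.9497·-6.0495 = +9.2538 (running +61.5919)
  i=6: 3.9497·3.6188 − 3.2087·-5.4382 = +31.7424 (running +93.3343)
Area = |Σ|/2 = |93.3343|/2 = 46.6671

Area at t=0.409: 46.6671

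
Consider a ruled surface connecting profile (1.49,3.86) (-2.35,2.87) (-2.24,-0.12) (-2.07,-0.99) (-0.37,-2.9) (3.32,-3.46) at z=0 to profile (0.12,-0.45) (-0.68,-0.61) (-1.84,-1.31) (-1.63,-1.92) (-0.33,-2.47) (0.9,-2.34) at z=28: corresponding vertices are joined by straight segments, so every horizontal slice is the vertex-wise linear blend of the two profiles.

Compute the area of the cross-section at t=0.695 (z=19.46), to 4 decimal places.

Cross-section at t=0.695: each vertex is (1-t)·p0[i] + t·p1[i].
  v1: (1-0.695)·(1.49,3.86) + 0.695·(0.12,-0.45) = (0.5379,0.8646)
  v2: (1-0.695)·(-2.35,2.87) + 0.695·(-0.68,-0.61) = (-1.1894,0.4514)
  v3: (1-0.695)·(-2.24,-0.12) + 0.695·(-1.84,-1.31) = (-1.9620,-0.9470)
  v4: (1-0.695)·(-2.07,-0.99) + 0.695·(-1.63,-1.92) = (-1.7642,-1.6363)
  v5: (1-0.695)·(-0.37,-2.9) + 0.695·(-0.33,-2.47) = (-0.3422,-2.6012)
  v6: (1-0.695)·(3.32,-3.46) + 0.695·(0.9,-2.34) = (1.6381,-2.6816)
Shoelace sum Σ(x_i·y_{i+1} − x_{i+1}·y_i):
  i=1: 0.5379·0.4514 − -1.1894·0.8646 = +1.2710 (running +1.2710)
  i=2: -1.1894·-0.9470 − -1.9620·0.4514 = +2.0120 (running +3.2831)
  i=3: -1.9620·-1.6363 − -1.7642·-0.9470 = +1.5397 (running +4.8228)
  i=4: -1.7642·-2.6012 − -0.3422·-1.6363 = +4.0290 (running +8.8518)
  i=5: -0.3422·-2.6816 − 1.6381·-2.6012 = +5.1786 (running +14.0304)
  i=6: 1.6381·0.8646 − 0.5379·-2.6816 = +2.8585 (running +16.8889)
Area = |Σ|/2 = |16.8889|/2 = 8.4444

Area at t=0.695: 8.4444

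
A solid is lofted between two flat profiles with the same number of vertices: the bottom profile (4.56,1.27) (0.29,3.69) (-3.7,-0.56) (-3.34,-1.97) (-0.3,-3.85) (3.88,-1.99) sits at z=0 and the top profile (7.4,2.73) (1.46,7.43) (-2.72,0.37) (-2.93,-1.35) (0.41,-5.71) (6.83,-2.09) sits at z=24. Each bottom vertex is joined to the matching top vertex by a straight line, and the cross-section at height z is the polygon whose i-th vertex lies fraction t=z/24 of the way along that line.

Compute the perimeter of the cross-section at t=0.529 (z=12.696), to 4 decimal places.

Perimeter at t=0.529: 29.6206

Cross-section at t=0.529: each vertex is (1-t)·p0[i] + t·p1[i].
  v1: (1-0.529)·(4.56,1.27) + 0.529·(7.4,2.73) = (6.0624,2.0423)
  v2: (1-0.529)·(0.29,3.69) + 0.529·(1.46,7.43) = (0.9089,5.6685)
  v3: (1-0.529)·(-3.7,-0.56) + 0.529·(-2.72,0.37) = (-3.1816,-0.0680)
  v4: (1-0.529)·(-3.34,-1.97) + 0.529·(-2.93,-1.35) = (-3.1231,-1.6420)
  v5: (1-0.529)·(-0.3,-3.85) + 0.529·(0.41,-5.71) = (0.0756,-4.8339)
  v6: (1-0.529)·(3.88,-1.99) + 0.529·(6.83,-2.09) = (5.4405,-2.0429)
Perimeter = Σ |v_{i+1} − v_i|:
  edge 1→2: √(-5.1534² + 3.6261²) = 6.3013 (running 6.3013)
  edge 2→3: √(-4.0905² + -5.7365²) = 7.0455 (running 13.3469)
  edge 3→4: √(0.0585² + -1.5740²) = 1.5751 (running 14.9219)
  edge 4→5: √(3.1987² + -3.1919²) = 4.5189 (running 19.4408)
  edge 5→6: √(5.3650² + 2.7910²) = 6.0475 (running 25.4883)
  edge 6→1: √(0.6218² + 4.0852²) = 4.1323 (running 29.6206)
Perimeter = 29.6206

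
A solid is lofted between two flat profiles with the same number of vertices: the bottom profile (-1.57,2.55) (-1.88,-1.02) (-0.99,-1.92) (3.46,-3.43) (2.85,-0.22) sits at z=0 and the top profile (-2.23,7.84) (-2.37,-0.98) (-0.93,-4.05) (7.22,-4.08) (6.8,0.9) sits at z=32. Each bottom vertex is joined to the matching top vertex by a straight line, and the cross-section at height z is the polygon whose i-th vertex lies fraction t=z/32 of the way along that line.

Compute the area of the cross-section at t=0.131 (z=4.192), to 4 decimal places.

Area at t=0.131: 22.8777

Cross-section at t=0.131: each vertex is (1-t)·p0[i] + t·p1[i].
  v1: (1-0.131)·(-1.57,2.55) + 0.131·(-2.23,7.84) = (-1.6565,3.2430)
  v2: (1-0.131)·(-1.88,-1.02) + 0.131·(-2.37,-0.98) = (-1.9442,-1.0148)
  v3: (1-0.131)·(-0.99,-1.92) + 0.131·(-0.93,-4.05) = (-0.9821,-2.1990)
  v4: (1-0.131)·(3.46,-3.43) + 0.131·(7.22,-4.08) = (3.9526,-3.5152)
  v5: (1-0.131)·(2.85,-0.22) + 0.131·(6.8,0.9) = (3.3675,-0.0733)
Shoelace sum Σ(x_i·y_{i+1} − x_{i+1}·y_i):
  i=1: -1.6565·-1.0148 − -1.9442·3.2430 = +7.9859 (running +7.9859)
  i=2: -1.9442·-2.1990 − -0.9821·-1.0148 = +3.2787 (running +11.2646)
  i=3: -0.9821·-3.5152 − 3.9526·-2.1990 = +12.1442 (running +23.4088)
  i=4: 3.9526·-0.0733 − 3.3675·-3.5152 = +11.5474 (running +34.9562)
  i=5: 3.3675·3.2430 − -1.6565·-0.0733 = +10.7992 (running +45.7554)
Area = |Σ|/2 = |45.7554|/2 = 22.8777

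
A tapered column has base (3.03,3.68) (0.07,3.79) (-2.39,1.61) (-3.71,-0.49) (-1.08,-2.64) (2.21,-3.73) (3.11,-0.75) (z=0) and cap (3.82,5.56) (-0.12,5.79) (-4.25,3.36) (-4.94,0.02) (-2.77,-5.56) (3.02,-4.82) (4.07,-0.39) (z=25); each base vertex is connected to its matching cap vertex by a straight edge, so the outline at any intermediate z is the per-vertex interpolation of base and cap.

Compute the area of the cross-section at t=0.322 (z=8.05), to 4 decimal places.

Cross-section at t=0.322: each vertex is (1-t)·p0[i] + t·p1[i].
  v1: (1-0.322)·(3.03,3.68) + 0.322·(3.82,5.56) = (3.2844,4.2854)
  v2: (1-0.322)·(0.07,3.79) + 0.322·(-0.12,5.79) = (0.0088,4.4340)
  v3: (1-0.322)·(-2.39,1.61) + 0.322·(-4.25,3.36) = (-2.9889,2.1735)
  v4: (1-0.322)·(-3.71,-0.49) + 0.322·(-4.94,0.02) = (-4.1061,-0.3258)
  v5: (1-0.322)·(-1.08,-2.64) + 0.322·(-2.77,-5.56) = (-1.6242,-3.5802)
  v6: (1-0.322)·(2.21,-3.73) + 0.322·(3.02,-4.82) = (2.4708,-4.0810)
  v7: (1-0.322)·(3.11,-0.75) + 0.322·(4.07,-0.39) = (3.4191,-0.6341)
Shoelace sum Σ(x_i·y_{i+1} − x_{i+1}·y_i):
  i=1: 3.2844·4.4340 − 0.0088·4.2854 = +14.5251 (running +14.5251)
  i=2: 0.0088·2.1735 − -2.9889·4.4340 = +13.2720 (running +27.7972)
  i=3: -2.9889·-0.3258 − -4.1061·2.1735 = +9.8983 (running +37.6954)
  i=4: -4.1061·-3.5802 − -1.6242·-0.3258 = +14.1716 (running +51.8670)
  i=5: -1.6242·-4.0810 − 2.4708·-3.5802 = +15.4744 (running +67.3414)
  i=6: 2.4708·-0.6341 − 3.4191·-4.0810 = +12.3867 (running +79.7280)
  i=7: 3.4191·4.2854 − 3.2844·-0.6341 = +16.7347 (running +96.4627)
Area = |Σ|/2 = |96.4627|/2 = 48.2314

Area at t=0.322: 48.2314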